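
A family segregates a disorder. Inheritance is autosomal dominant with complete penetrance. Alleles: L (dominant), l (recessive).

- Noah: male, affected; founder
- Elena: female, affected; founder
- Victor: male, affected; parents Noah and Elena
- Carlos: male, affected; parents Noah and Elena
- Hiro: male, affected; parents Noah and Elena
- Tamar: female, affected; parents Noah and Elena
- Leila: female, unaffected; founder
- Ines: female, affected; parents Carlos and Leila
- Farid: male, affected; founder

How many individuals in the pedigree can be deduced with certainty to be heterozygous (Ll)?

Obligate heterozygotes: Ines is affected so carries L and received l from Leila (ll), so Ines is Ll.
Every other individual is either homozygous by phenotype or has at least one consistent homozygous assignment, so the count is 1.

1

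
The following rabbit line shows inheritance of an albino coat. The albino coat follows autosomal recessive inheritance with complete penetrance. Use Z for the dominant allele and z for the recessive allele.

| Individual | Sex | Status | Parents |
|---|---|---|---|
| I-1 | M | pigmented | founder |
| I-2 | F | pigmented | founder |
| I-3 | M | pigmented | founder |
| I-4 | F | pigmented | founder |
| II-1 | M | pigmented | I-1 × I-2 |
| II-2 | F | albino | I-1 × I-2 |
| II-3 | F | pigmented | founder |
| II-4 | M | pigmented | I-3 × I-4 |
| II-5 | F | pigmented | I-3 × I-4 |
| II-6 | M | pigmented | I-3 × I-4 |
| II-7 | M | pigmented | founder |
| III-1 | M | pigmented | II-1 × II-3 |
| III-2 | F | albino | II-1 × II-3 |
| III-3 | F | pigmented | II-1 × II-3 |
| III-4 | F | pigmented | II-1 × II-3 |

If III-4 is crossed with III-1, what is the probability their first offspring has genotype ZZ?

4/9

II-1 is pigmented so carries Z and passed z to III-2 (zz), so II-1 is Zz.
II-3 is pigmented so carries Z and passed z to III-2 (zz), so II-3 is Zz.
III-4 is a pigmented offspring of II-1 (Zz) × II-3 (Zz), whose cross gives 1/4 ZZ : 1/2 Zz : 1/4 zz; conditioning on being pigmented, III-4 is ZZ with probability 1/3, Zz with probability 2/3.
III-1 is a pigmented offspring of II-1 (Zz) × II-3 (Zz), whose cross gives 1/4 ZZ : 1/2 Zz : 1/4 zz; conditioning on being pigmented, III-1 is ZZ with probability 1/3, Zz with probability 2/3.
Summing over parental genotype combinations, P(offspring has genotype ZZ) = 1/9·1 + 2/9·1/2 + 2/9·1/2 + 4/9·1/4 = 4/9.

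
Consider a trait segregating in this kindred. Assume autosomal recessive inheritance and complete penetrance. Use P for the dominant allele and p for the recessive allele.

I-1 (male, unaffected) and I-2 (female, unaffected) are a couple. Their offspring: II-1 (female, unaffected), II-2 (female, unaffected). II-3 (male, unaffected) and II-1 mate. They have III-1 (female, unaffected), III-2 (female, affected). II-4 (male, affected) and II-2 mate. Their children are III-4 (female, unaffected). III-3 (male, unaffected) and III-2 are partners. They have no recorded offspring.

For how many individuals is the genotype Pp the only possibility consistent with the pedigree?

3

Obligate heterozygotes: II-1 is unaffected so carries P and passed p to III-2 (pp), so II-1 is Pp; II-3 is unaffected so carries P and passed p to III-2 (pp), so II-3 is Pp; III-4 is unaffected so carries P and received p from II-4 (pp), so III-4 is Pp.
Every other individual is either homozygous by phenotype or has at least one consistent homozygous assignment, so the count is 3.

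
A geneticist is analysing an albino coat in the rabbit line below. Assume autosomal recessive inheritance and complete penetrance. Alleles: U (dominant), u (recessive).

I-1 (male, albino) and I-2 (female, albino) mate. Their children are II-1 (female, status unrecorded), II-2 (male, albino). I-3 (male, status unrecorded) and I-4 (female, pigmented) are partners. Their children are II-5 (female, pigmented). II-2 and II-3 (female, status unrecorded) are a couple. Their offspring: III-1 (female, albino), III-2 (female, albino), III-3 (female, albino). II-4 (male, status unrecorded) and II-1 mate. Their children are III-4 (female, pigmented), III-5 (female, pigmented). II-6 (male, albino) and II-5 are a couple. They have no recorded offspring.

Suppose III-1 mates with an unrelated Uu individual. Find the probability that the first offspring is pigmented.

1/2

III-1 is albino, so III-1 is uu.
The cross gives 1/2 Uu : 1/2 uu, so P(offspring is pigmented) = 1/2.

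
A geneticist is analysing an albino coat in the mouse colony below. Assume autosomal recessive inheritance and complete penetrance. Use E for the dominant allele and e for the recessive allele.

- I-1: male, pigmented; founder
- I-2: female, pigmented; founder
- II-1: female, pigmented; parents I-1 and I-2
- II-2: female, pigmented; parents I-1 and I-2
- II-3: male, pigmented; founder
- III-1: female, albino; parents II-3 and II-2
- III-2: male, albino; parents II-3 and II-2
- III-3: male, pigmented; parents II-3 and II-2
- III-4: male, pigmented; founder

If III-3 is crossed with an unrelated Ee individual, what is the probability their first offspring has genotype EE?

1/3

II-3 is pigmented so carries E and passed e to III-1 (ee), so II-3 is Ee.
II-2 is pigmented so carries E and passed e to III-1 (ee), so II-2 is Ee.
III-3 is a pigmented offspring of II-3 (Ee) × II-2 (Ee), whose cross gives 1/4 EE : 1/2 Ee : 1/4 ee; conditioning on being pigmented, III-3 is EE with probability 1/3, Ee with probability 2/3.
Summing over parental genotype combinations, P(offspring has genotype EE) = 1/3·1/2 + 2/3·1/4 = 1/3.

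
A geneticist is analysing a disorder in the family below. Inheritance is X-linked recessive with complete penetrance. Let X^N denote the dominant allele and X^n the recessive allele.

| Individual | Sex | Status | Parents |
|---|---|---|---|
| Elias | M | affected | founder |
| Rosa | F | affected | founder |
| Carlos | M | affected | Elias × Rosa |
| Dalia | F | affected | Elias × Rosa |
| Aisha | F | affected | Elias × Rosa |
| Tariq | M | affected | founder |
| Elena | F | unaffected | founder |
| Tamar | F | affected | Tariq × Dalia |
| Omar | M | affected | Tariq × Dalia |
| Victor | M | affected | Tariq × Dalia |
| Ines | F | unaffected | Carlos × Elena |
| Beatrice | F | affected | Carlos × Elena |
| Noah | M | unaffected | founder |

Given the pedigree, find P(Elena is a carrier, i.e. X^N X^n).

Elena is unaffected so carries N and passed n to Beatrice (X^n X^n), so Elena is X^N X^n, giving P(X^N X^n) = 1.

1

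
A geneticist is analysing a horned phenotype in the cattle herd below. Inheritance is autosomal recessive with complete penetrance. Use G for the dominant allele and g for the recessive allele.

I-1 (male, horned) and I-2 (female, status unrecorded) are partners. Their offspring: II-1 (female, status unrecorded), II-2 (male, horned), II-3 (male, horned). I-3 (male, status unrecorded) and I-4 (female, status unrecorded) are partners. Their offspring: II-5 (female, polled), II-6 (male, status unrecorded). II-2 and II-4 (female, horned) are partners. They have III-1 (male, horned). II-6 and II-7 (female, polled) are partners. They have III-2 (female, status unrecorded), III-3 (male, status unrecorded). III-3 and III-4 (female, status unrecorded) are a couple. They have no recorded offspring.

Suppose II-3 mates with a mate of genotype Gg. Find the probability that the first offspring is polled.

II-3 is horned, so II-3 is gg.
The cross gives 1/2 Gg : 1/2 gg, so P(offspring is polled) = 1/2.

1/2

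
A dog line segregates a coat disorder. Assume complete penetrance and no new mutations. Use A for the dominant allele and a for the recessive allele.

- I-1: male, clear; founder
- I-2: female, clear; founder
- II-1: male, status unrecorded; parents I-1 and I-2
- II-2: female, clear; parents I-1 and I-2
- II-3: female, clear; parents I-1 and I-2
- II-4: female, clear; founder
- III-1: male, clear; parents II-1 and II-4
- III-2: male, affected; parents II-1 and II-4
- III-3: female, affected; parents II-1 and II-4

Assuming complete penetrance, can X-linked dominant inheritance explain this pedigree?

No

Under X-linked dominant, III-2 (affected, male) cannot arise from II-1 (unrecorded) × II-4 (clear).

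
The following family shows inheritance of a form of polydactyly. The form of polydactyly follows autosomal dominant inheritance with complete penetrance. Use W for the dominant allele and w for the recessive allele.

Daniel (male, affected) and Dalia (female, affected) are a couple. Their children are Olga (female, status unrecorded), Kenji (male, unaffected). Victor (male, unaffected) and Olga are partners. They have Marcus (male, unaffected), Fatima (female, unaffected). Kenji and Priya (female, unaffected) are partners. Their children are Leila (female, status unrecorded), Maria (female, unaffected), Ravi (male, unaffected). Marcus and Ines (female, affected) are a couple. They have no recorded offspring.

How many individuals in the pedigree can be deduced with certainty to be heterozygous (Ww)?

Obligate heterozygotes: Daniel is affected so carries W and passed w to Kenji (ww), so Daniel is Ww; Dalia is affected so carries W and passed w to Kenji (ww), so Dalia is Ww.
Every other individual is either homozygous by phenotype or has at least one consistent homozygous assignment, so the count is 2.

2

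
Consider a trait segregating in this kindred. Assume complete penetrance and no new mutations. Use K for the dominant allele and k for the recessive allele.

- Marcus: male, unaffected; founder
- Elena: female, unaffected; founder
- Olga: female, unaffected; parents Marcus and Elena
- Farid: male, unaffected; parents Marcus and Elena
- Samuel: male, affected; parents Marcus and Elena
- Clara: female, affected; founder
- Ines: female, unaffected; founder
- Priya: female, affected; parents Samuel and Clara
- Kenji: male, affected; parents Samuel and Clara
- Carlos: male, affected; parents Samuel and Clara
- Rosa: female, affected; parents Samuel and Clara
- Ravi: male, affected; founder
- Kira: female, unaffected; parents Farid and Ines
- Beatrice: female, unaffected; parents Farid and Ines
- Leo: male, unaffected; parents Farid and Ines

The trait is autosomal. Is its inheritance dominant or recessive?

recessive

Marcus and Elena are both unaffected yet have an affected child Samuel. Under dominance, an affected child requires at least one affected parent, so the trait cannot be dominant.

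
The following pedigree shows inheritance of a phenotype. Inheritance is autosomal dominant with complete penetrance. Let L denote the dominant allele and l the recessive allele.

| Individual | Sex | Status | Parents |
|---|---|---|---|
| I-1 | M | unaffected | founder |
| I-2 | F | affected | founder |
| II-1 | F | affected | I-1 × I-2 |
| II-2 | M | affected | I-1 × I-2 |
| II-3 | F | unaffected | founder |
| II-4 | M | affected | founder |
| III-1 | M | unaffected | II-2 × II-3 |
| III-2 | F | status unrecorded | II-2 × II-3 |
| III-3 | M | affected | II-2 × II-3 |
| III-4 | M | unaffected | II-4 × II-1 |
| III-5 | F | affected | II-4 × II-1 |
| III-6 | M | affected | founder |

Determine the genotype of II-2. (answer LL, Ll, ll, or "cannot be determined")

From phenotype alone, II-2 is LL or Ll.
II-2 is affected so carries L and received l from I-1 (ll), so II-2 is Ll.

Ll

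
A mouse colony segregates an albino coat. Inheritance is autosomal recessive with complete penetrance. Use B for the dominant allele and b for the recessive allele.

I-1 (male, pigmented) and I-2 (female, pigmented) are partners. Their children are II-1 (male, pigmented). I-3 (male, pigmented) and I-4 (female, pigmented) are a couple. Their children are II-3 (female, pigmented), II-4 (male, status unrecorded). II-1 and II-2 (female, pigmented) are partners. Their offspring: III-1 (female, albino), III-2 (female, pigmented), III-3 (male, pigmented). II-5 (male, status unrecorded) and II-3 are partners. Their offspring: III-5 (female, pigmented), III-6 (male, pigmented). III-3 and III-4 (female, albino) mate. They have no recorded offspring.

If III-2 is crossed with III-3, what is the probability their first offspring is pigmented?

8/9

II-1 is pigmented so carries B and passed b to III-1 (bb), so II-1 is Bb.
II-2 is pigmented so carries B and passed b to III-1 (bb), so II-2 is Bb.
III-2 is a pigmented offspring of II-1 (Bb) × II-2 (Bb), whose cross gives 1/4 BB : 1/2 Bb : 1/4 bb; conditioning on being pigmented, III-2 is BB with probability 1/3, Bb with probability 2/3.
III-3 is a pigmented offspring of II-1 (Bb) × II-2 (Bb), whose cross gives 1/4 BB : 1/2 Bb : 1/4 bb; conditioning on being pigmented, III-3 is BB with probability 1/3, Bb with probability 2/3.
Summing over parental genotype combinations, P(offspring is pigmented) = 1/9·1 + 2/9·1 + 2/9·1 + 4/9·3/4 = 8/9.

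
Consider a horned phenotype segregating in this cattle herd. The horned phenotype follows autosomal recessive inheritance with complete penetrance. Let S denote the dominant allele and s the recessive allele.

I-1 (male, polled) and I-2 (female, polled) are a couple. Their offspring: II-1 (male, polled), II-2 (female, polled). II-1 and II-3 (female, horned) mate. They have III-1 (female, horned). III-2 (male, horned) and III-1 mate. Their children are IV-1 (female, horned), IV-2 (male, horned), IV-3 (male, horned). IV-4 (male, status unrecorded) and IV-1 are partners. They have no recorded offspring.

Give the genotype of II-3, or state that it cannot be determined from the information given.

ss

II-3 is horned, so II-3 is ss.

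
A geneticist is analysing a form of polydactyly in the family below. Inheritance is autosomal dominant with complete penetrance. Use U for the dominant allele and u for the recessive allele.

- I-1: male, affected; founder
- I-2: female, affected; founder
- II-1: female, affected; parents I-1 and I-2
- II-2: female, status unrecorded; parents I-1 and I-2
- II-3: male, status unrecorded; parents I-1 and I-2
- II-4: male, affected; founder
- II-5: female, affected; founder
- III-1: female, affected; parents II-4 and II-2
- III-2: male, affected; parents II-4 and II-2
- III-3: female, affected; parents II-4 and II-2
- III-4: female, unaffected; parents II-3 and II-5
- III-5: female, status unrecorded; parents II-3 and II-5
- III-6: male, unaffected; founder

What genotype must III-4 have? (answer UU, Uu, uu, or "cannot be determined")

III-4 is unaffected, so III-4 is uu.

uu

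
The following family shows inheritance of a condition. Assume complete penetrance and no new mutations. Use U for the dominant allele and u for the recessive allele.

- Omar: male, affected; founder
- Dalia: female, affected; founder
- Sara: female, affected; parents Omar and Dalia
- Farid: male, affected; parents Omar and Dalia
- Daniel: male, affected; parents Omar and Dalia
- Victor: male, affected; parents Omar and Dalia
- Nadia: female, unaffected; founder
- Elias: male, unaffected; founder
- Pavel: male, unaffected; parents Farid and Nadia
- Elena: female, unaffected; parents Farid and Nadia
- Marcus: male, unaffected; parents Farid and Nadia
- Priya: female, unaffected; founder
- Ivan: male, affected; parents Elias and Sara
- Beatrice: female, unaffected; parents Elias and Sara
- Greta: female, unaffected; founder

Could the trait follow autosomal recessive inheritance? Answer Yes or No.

Yes

A consistent assignment under autosomal recessive exists: Omar uu, Dalia uu, Sara uu, Farid uu, Daniel uu, Victor uu, Nadia UU, Elias Uu, Pavel Uu, Elena Uu, Marcus Uu, Priya UU, Ivan uu, Beatrice Uu, Greta UU.
In this assignment every recorded phenotype matches its genotype and every non-founder's genotype is obtainable from its parents' genotypes, so the pedigree is consistent.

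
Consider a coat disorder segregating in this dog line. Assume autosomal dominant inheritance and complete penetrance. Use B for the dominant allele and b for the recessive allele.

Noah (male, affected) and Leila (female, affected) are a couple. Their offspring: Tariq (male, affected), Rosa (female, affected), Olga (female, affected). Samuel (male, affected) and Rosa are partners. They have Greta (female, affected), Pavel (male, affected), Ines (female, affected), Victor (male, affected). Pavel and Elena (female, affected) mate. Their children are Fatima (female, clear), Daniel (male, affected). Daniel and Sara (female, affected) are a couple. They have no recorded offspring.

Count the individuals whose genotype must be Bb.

Obligate heterozygotes: Pavel is affected so carries B and passed b to Fatima (bb), so Pavel is Bb; Elena is affected so carries B and passed b to Fatima (bb), so Elena is Bb.
Every other individual is either homozygous by phenotype or has at least one consistent homozygous assignment, so the count is 2.

2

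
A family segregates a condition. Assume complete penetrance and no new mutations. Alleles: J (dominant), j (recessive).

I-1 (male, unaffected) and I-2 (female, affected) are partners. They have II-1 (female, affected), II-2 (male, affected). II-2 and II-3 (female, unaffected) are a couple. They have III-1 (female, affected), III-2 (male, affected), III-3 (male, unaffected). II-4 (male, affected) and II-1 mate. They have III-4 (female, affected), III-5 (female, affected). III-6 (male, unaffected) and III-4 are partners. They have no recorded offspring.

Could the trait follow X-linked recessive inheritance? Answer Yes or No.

Under X-linked recessive, II-1 (affected, female) cannot arise from I-1 (unaffected) × I-2 (affected).

No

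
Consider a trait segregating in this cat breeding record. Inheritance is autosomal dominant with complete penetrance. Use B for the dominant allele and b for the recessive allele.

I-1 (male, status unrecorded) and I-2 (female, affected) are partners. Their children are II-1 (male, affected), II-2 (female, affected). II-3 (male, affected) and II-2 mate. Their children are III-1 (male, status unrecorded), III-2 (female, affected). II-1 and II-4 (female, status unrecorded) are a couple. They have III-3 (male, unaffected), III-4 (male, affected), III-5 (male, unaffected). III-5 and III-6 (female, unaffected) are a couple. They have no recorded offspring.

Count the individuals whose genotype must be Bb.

Obligate heterozygotes: II-1 is affected so carries B and passed b to III-3 (bb), so II-1 is Bb.
Every other individual is either homozygous by phenotype or has at least one consistent homozygous assignment, so the count is 1.

1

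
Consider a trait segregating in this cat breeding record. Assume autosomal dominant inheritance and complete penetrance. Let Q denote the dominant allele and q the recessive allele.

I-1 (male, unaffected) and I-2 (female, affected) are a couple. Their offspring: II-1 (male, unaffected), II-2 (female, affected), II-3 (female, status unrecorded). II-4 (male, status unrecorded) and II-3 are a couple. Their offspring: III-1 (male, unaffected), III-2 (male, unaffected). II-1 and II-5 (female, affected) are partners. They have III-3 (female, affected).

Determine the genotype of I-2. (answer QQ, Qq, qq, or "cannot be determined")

From phenotype alone, I-2 is QQ or Qq.
I-2 is affected so carries Q and passed q to II-1 (qq), so I-2 is Qq.

Qq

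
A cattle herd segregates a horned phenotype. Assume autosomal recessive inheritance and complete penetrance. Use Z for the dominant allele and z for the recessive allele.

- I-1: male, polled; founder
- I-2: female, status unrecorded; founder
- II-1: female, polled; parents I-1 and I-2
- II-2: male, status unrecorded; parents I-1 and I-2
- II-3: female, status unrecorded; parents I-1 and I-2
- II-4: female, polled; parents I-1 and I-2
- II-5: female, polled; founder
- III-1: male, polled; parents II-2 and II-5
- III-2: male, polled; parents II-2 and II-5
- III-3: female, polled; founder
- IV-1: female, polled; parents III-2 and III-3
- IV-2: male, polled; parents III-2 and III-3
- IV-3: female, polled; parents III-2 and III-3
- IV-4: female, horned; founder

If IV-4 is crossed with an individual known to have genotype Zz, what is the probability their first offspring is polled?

IV-4 is horned, so IV-4 is zz.
The cross gives 1/2 Zz : 1/2 zz, so P(offspring is polled) = 1/2.

1/2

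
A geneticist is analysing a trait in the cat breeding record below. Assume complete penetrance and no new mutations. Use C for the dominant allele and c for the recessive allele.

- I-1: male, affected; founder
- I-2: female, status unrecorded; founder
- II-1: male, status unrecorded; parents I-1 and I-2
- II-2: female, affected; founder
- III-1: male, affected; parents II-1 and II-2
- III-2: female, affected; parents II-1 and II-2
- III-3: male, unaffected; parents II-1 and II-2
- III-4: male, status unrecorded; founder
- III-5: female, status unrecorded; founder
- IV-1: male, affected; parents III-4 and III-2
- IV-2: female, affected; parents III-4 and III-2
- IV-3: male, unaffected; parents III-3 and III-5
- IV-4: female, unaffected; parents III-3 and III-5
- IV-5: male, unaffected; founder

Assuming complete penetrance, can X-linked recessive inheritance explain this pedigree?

Under X-linked recessive, III-3 (unaffected, male) cannot arise from II-1 (unrecorded) × II-2 (affected).

No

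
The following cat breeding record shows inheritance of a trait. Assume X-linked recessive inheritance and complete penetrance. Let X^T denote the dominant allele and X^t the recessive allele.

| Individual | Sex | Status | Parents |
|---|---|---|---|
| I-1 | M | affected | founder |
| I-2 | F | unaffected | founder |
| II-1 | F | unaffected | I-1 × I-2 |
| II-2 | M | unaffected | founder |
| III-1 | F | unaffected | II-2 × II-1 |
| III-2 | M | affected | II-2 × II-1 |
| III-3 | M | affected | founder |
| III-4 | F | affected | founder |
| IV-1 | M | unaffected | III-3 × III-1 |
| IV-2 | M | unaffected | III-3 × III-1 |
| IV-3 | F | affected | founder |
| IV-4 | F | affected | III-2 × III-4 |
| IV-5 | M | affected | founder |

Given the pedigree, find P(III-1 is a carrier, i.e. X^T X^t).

1/5

II-2 is unaffected, so II-2 is X^T Y.
II-1 is unaffected so carries T and received t from I-1 (X^t Y), so II-1 is X^T X^t.
Their cross gives offspring ratios 1/2 X^T X^T : 1/2 X^T X^t. Conditioning on III-1 being unaffected, P(X^T X^t) = 1/2 / 1 = 1/2 before taking III-1's own offspring into account.
III-3 is affected, so III-3 is X^t Y.
Now use III-1's offspring. Probability of each recorded status — unaffected son IV-1: 1/2 if III-1 is X^T X^t, 1 if X^T X^T; unaffected son IV-2: 1/2 if III-1 is X^T X^t, 1 if X^T X^T.
Bayes: P(X^T X^t) = 1/2·1/4 / (1/2·1/4 + 1/2·1) = 1/5.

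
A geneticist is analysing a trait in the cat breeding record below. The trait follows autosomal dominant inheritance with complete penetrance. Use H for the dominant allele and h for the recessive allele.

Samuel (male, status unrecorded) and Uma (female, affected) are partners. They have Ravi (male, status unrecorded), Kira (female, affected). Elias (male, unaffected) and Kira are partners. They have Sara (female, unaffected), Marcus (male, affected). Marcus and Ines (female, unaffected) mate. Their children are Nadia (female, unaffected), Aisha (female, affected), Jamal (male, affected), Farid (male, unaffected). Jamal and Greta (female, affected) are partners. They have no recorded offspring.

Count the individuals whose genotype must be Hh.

Obligate heterozygotes: Kira is affected so carries H and passed h to Sara (hh), so Kira is Hh; Marcus is affected so carries H and received h from Elias (hh), so Marcus is Hh; Aisha is affected so carries H and received h from Ines (hh), so Aisha is Hh; Jamal is affected so carries H and received h from Ines (hh), so Jamal is Hh.
Every other individual is either homozygous by phenotype or has at least one consistent homozygous assignment, so the count is 4.

4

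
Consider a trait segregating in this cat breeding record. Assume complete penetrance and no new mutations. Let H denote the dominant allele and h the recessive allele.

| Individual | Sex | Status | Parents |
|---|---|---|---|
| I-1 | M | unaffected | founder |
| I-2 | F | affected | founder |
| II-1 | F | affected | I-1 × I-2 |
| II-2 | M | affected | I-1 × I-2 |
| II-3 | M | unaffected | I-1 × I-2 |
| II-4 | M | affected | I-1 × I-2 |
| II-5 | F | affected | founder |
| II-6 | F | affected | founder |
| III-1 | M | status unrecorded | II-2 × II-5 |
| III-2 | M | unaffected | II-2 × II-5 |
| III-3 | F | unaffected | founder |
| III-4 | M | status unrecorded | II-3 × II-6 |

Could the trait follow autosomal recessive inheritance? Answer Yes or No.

No

Under autosomal recessive, III-2 (unaffected, male) cannot arise from II-2 (affected) × II-5 (affected).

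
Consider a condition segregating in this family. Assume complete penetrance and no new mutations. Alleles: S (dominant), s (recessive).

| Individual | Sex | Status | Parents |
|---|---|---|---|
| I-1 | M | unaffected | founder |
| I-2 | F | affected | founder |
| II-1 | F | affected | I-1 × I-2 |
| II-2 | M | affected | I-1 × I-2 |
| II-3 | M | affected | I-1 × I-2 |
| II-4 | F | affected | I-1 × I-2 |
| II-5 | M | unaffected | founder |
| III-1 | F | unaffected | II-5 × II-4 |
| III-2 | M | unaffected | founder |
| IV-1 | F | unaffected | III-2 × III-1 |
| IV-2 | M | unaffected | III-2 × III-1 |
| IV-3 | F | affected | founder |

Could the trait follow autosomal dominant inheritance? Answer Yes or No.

Yes

A consistent assignment under autosomal dominant exists: I-1 ss, I-2 SS, II-1 Ss, II-2 Ss, II-3 Ss, II-4 Ss, II-5 ss, III-1 ss, III-2 ss, IV-1 ss, IV-2 ss, IV-3 SS.
In this assignment every recorded phenotype matches its genotype and every non-founder's genotype is obtainable from its parents' genotypes, so the pedigree is consistent.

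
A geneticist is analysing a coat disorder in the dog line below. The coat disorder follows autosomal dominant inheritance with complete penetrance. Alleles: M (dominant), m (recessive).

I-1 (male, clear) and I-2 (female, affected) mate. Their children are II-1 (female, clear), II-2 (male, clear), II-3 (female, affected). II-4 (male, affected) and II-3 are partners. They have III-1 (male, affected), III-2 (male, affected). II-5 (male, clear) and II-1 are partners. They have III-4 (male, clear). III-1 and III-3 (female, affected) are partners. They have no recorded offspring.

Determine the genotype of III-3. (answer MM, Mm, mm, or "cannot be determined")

cannot be determined

III-3's phenotype allows MM or Mm, and no parent or child forces a single allele at both positions; consistent genotype assignments exist with III-3 as MM or Mm.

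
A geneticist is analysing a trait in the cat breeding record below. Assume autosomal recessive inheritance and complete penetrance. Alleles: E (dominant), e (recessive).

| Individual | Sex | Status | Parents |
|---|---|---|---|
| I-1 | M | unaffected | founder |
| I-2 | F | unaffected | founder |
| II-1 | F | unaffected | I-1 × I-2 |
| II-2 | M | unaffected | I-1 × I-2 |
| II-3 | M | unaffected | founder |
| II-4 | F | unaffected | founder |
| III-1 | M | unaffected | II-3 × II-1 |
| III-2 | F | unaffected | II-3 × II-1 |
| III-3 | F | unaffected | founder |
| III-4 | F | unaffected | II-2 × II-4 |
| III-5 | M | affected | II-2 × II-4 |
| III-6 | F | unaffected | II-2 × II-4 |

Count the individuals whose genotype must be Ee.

2

Obligate heterozygotes: II-2 is unaffected so carries E and passed e to III-5 (ee), so II-2 is Ee; II-4 is unaffected so carries E and passed e to III-5 (ee), so II-4 is Ee.
Every other individual is either homozygous by phenotype or has at least one consistent homozygous assignment, so the count is 2.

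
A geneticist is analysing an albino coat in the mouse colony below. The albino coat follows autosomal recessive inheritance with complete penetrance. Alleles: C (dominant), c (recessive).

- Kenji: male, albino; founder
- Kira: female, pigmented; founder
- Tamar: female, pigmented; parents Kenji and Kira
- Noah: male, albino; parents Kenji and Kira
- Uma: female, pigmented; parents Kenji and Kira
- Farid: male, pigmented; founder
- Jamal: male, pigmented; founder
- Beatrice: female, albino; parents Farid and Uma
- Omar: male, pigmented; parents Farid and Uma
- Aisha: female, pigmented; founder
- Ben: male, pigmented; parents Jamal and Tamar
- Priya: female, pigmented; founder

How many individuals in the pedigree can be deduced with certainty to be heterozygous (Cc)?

Obligate heterozygotes: Kira is pigmented so carries C and passed c to Noah (cc), so Kira is Cc; Tamar is pigmented so carries C and received c from Kenji (cc), so Tamar is Cc; Uma is pigmented so carries C and received c from Kenji (cc), so Uma is Cc; Farid is pigmented so carries C and passed c to Beatrice (cc), so Farid is Cc.
Every other individual is either homozygous by phenotype or has at least one consistent homozygous assignment, so the count is 4.

4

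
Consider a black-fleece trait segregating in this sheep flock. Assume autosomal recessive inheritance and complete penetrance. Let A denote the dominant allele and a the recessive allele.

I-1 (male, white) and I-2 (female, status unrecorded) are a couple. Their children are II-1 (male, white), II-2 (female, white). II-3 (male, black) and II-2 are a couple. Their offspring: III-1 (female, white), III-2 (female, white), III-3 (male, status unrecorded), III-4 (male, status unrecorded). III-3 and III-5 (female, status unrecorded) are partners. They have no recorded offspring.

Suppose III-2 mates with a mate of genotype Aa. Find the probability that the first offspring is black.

1/4

III-2 is white so carries A and received a from II-3 (aa), so III-2 is Aa.
The cross gives 1/4 AA : 1/2 Aa : 1/4 aa, so P(offspring is black) = 1/4.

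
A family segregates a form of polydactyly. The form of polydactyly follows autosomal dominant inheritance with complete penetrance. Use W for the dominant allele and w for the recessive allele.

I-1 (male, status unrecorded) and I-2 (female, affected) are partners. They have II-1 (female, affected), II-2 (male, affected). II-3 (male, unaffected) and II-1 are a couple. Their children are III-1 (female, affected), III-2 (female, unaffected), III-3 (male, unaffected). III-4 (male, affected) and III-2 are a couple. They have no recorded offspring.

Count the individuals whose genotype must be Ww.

Obligate heterozygotes: II-1 is affected so carries W and passed w to III-2 (ww), so II-1 is Ww; III-1 is affected so carries W and received w from II-3 (ww), so III-1 is Ww.
Every other individual is either homozygous by phenotype or has at least one consistent homozygous assignment, so the count is 2.

2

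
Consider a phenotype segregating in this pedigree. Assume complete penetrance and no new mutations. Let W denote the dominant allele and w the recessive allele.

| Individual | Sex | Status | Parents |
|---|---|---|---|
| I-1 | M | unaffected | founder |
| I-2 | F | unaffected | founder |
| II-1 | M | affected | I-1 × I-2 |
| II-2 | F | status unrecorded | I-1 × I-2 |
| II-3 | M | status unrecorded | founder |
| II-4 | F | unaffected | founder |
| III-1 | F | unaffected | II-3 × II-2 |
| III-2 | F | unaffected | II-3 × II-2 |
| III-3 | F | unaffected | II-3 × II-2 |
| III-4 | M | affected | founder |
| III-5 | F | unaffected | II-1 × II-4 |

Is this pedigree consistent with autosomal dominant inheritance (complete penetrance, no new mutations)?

No

Under autosomal dominant, II-1 (affected, male) cannot arise from I-1 (unaffected) × I-2 (unaffected).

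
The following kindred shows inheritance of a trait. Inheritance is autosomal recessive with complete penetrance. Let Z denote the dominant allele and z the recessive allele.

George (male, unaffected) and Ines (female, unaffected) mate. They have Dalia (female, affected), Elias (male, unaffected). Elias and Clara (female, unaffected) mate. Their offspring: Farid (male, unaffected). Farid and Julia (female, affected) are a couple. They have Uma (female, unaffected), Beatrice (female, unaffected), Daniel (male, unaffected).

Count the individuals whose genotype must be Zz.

5

Obligate heterozygotes: George is unaffected so carries Z and passed z to Dalia (zz), so George is Zz; Ines is unaffected so carries Z and passed z to Dalia (zz), so Ines is Zz; Uma is unaffected so carries Z and received z from Julia (zz), so Uma is Zz; Beatrice is unaffected so carries Z and received z from Julia (zz), so Beatrice is Zz; Daniel is unaffected so carries Z and received z from Julia (zz), so Daniel is Zz.
Every other individual is either homozygous by phenotype or has at least one consistent homozygous assignment, so the count is 5.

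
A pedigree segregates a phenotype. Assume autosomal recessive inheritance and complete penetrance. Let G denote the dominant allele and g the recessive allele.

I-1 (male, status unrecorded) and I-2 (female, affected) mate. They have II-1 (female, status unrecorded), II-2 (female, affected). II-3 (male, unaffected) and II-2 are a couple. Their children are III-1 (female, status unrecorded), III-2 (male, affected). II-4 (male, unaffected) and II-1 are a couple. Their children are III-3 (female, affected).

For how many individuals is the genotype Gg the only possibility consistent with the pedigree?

2

Obligate heterozygotes: II-3 is unaffected so carries G and passed g to III-2 (gg), so II-3 is Gg; II-4 is unaffected so carries G and passed g to III-3 (gg), so II-4 is Gg.
Every other individual is either homozygous by phenotype or has at least one consistent homozygous assignment, so the count is 2.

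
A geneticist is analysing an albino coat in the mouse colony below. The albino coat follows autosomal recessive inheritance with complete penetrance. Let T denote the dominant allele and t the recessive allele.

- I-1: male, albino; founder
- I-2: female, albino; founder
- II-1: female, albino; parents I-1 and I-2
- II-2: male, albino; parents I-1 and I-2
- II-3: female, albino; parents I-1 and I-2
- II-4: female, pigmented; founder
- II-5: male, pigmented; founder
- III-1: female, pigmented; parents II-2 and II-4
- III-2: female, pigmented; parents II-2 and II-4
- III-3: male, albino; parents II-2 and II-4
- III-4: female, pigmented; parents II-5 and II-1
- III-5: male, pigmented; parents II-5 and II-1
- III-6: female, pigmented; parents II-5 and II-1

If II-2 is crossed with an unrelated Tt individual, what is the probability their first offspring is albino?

II-2 is albino, so II-2 is tt.
The cross gives 1/2 Tt : 1/2 tt, so P(offspring is albino) = 1/2.

1/2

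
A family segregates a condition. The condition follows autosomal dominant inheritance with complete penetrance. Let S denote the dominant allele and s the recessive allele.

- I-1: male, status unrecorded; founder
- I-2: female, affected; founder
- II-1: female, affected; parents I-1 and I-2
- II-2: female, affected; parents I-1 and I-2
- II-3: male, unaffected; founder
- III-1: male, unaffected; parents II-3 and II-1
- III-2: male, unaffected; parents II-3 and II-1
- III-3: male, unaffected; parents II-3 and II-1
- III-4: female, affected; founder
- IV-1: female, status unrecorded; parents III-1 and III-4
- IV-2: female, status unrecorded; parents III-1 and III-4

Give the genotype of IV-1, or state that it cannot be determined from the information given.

cannot be determined

IV-1's phenotype is unrecorded, and no parent or child forces a single allele at both positions; consistent genotype assignments exist with IV-1 as Ss or ss.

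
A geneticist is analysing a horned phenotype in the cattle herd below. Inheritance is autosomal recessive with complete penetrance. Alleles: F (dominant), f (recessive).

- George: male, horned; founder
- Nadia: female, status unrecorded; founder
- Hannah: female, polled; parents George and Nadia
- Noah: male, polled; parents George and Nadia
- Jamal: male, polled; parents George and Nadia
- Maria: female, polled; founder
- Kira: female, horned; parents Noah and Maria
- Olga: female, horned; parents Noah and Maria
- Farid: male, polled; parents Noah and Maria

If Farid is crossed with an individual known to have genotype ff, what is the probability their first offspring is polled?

2/3

Noah is polled so carries F and received f from George (ff), so Noah is Ff.
Maria is polled so carries F and passed f to Kira (ff), so Maria is Ff.
Farid is a polled offspring of Noah (Ff) × Maria (Ff), whose cross gives 1/4 FF : 1/2 Ff : 1/4 ff; conditioning on being polled, Farid is FF with probability 1/3, Ff with probability 2/3.
Summing over parental genotype combinations, P(offspring is polled) = 1/3·1 + 2/3·1/2 = 2/3.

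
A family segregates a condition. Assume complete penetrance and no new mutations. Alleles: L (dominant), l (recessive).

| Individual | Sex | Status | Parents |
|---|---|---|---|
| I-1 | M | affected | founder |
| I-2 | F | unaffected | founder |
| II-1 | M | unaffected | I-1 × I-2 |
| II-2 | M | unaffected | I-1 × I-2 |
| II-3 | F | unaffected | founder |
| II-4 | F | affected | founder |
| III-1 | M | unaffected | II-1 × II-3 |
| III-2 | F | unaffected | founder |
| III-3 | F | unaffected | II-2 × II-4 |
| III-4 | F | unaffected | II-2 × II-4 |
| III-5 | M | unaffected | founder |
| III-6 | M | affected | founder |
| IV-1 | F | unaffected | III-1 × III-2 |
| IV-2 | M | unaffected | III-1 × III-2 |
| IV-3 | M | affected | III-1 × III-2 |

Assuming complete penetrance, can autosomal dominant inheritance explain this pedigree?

Under autosomal dominant, IV-3 (affected, male) cannot arise from III-1 (unaffected) × III-2 (unaffected).

No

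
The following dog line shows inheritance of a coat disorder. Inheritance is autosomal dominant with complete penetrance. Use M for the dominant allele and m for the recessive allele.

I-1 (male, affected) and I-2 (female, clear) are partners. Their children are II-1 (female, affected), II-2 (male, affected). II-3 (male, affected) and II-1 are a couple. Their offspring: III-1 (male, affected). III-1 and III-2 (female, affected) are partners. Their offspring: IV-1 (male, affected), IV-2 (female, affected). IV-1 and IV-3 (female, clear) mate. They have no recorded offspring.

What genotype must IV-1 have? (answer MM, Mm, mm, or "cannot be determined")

cannot be determined

IV-1's phenotype allows MM or Mm, and no parent or child forces a single allele at both positions; consistent genotype assignments exist with IV-1 as MM or Mm.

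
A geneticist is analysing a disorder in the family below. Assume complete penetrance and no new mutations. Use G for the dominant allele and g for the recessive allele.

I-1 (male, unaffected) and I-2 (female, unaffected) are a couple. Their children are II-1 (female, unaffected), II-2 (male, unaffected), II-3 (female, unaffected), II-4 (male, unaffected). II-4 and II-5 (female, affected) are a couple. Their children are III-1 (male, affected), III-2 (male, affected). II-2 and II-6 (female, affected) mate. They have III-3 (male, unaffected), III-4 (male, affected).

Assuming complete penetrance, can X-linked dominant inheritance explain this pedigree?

Yes

A consistent assignment under X-linked dominant exists: I-1 X^g Y, I-2 X^g X^g, II-1 X^g X^g, II-2 X^g Y, II-3 X^g X^g, II-4 X^g Y, II-5 X^G X^G, II-6 X^G X^g, III-1 X^G Y, III-2 X^G Y, III-3 X^g Y, III-4 X^G Y.
In this assignment every recorded phenotype matches its genotype and every non-founder's genotype is obtainable from its parents' genotypes, so the pedigree is consistent.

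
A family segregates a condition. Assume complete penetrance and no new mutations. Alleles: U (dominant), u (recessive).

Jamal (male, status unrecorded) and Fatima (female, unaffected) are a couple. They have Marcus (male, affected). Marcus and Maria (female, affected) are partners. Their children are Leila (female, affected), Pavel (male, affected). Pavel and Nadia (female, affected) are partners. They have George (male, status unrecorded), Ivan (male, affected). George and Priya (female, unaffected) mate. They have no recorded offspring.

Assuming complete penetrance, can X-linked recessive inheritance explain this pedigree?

A consistent assignment under X-linked recessive exists: Jamal X^U Y, Fatima X^U X^u, Marcus X^u Y, Maria X^u X^u, Leila X^u X^u, Pavel X^u Y, Nadia X^u X^u, George X^u Y, Ivan X^u Y, Priya X^U X^U.
In this assignment every recorded phenotype matches its genotype and every non-founder's genotype is obtainable from its parents' genotypes, so the pedigree is consistent.

Yes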